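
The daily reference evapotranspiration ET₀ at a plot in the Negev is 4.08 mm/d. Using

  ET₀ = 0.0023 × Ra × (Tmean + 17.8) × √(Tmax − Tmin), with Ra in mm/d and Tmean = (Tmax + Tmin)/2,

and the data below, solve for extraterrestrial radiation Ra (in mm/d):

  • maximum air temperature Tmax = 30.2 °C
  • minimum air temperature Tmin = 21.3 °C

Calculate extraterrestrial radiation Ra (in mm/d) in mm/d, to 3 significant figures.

13.7 mm/d

Tmean = 25.75 °C; √ΔT = 2.9833
Ra = ET₀ / [0.0023 × (Tmean+17.8) × √ΔT] = 4.08 / (0.0023 × 43.55 × 2.9833) = 13.654 mm/d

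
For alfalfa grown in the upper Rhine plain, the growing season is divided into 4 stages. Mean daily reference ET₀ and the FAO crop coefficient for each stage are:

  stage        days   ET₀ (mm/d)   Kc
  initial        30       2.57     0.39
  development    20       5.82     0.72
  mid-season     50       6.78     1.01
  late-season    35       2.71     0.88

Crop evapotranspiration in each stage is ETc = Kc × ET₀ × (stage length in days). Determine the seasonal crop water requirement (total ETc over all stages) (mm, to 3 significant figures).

initial: 0.39 × 2.57 × 30 = 30.07 mm
development: 0.72 × 5.82 × 20 = 83.81 mm
mid-season: 1.01 × 6.78 × 50 = 342.39 mm
late-season: 0.88 × 2.71 × 35 = 83.47 mm
Seasonal total = 539.74 mm

540 mm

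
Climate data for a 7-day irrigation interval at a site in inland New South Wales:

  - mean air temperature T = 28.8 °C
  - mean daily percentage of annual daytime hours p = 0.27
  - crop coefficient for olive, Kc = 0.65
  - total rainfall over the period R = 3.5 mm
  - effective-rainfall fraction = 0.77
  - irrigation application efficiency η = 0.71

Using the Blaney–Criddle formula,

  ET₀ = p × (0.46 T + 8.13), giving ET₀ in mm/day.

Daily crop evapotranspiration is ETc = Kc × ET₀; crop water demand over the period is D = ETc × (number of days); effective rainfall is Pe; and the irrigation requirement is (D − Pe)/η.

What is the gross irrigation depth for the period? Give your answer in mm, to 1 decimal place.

33.2 mm

ET₀ = 0.27 × (0.46 × 28.8 + 8.13) = 0.27 × 21.378 = 5.7721 mm/d
ETc = Kc × ET₀ = 0.65 × 5.7721 = 3.7519 mm/d
Crop demand D = ETc × 7 d = 3.7519 × 7 = 26.263 mm
Pe = 0.77 × 3.5 = 2.695 mm
D − Pe = 26.263 − 2.695 = 23.568 mm
Gross irrigation = 23.568 / 0.71 = 33.194 mm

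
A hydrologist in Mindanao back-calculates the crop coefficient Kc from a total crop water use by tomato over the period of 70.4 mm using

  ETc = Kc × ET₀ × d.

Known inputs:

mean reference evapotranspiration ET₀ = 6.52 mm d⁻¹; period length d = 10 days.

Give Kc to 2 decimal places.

ETc = Kc × ET₀ × d  ⇒  Kc = ETc / (ET₀ × d)
Kc = 70.4 / (6.52 × 10) = 70.4 / 65.20 = 1.0798

1.08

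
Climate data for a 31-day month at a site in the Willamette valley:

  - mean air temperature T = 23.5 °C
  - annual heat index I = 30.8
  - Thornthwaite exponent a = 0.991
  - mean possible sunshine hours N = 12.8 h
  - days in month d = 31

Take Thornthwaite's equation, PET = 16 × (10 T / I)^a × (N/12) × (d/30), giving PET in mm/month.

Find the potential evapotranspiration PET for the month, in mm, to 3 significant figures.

132 mm

10T/I = 10 × 23.5 / 30.8 = 7.6299
(10T/I)^a = 7.6299^0.991 = 7.4916
Uncorrected PET = 16 × 7.4916 = 119.866 mm
Correction = (N/12)(d/30) = (12.8/12)(31/30) = 1.1022
PET = 119.866 × 1.1022 = 132.116 mm/month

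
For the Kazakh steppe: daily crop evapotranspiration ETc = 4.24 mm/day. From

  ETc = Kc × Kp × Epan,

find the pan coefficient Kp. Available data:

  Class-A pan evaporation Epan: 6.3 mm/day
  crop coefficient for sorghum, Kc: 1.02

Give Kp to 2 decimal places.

ETc = Kc × Kp × Epan  ⇒  Kp = ETc / (Kc × Epan)
Kp = 4.24 / (1.02 × 6.3) = 4.24 / 6.426 = 0.6598

0.66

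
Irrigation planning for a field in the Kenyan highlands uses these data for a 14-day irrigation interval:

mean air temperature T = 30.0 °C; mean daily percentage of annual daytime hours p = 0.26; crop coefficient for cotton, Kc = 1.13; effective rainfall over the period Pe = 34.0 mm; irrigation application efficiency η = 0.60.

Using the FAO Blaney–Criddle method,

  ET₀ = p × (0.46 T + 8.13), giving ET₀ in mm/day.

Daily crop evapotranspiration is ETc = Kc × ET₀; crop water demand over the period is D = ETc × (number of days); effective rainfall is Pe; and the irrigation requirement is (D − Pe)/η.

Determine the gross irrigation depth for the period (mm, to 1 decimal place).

ET₀ = 0.26 × (0.46 × 30.0 + 8.13) = 0.26 × 21.930 = 5.7018 mm/d
ETc = Kc × ET₀ = 1.13 × 5.7018 = 6.4430 mm/d
Crop demand D = ETc × 14 d = 6.4430 × 14 = 90.202 mm
D − Pe = 90.202 − 34.0 = 56.202 mm
Gross irrigation = 56.202 / 0.60 = 93.670 mm

93.7 mm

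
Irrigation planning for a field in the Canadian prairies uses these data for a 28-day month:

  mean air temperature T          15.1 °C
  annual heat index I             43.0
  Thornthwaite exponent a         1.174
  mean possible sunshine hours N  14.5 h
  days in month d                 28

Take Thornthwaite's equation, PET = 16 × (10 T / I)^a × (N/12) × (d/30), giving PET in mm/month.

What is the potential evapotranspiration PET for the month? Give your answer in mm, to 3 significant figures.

78.8 mm

10T/I = 10 × 15.1 / 43.0 = 3.5116
(10T/I)^a = 3.5116^1.174 = 4.3694
Uncorrected PET = 16 × 4.3694 = 69.910 mm
Correction = (N/12)(d/30) = (14.5/12)(28/30) = 1.1278
PET = 69.910 × 1.1278 = 78.844 mm/month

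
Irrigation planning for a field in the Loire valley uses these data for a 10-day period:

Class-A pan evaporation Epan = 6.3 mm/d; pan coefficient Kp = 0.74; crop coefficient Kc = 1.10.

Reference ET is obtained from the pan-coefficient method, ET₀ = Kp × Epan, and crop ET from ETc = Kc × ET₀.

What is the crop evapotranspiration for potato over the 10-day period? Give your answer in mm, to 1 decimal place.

ET₀ = 0.74 × 6.3 = 4.6620 mm/d
ETc = Kc × ET₀ = 1.10 × 4.6620 = 5.1282 mm/d
Over 10 days: 5.1282 × 10 = 51.282 mm

51.3 mm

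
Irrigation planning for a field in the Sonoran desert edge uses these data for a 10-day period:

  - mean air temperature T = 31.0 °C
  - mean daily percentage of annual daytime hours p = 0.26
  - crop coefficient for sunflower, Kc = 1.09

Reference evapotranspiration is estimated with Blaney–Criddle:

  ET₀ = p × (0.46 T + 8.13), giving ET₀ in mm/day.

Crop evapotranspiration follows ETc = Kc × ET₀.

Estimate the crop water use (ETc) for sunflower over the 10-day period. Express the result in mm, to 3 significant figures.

63.5 mm

ET₀ = 0.26 × (0.46 × 31.0 + 8.13) = 0.26 × 22.390 = 5.8214 mm/d
ETc = Kc × ET₀ = 1.09 × 5.8214 = 6.3453 mm/d
Over 10 days: 6.3453 × 10 = 63.453 mm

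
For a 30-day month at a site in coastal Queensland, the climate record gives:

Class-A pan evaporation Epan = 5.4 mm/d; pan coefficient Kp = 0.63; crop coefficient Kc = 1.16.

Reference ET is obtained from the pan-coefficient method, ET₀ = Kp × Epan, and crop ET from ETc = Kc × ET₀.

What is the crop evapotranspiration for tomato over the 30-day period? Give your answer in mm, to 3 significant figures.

118 mm

ET₀ = 0.63 × 5.4 = 3.4020 mm/d
ETc = Kc × ET₀ = 1.16 × 3.4020 = 3.9463 mm/d
Over 30 days: 3.9463 × 30 = 118.389 mm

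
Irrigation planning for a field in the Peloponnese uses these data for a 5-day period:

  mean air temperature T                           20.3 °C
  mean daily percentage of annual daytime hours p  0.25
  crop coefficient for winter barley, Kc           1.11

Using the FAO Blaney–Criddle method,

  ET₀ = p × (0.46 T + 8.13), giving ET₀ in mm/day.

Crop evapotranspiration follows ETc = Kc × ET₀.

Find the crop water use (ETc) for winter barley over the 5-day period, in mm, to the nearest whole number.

ET₀ = 0.25 × (0.46 × 20.3 + 8.13) = 0.25 × 17.468 = 4.3670 mm/d
ETc = Kc × ET₀ = 1.11 × 4.3670 = 4.8474 mm/d
Over 5 days: 4.8474 × 5 = 24.237 mm

24 mm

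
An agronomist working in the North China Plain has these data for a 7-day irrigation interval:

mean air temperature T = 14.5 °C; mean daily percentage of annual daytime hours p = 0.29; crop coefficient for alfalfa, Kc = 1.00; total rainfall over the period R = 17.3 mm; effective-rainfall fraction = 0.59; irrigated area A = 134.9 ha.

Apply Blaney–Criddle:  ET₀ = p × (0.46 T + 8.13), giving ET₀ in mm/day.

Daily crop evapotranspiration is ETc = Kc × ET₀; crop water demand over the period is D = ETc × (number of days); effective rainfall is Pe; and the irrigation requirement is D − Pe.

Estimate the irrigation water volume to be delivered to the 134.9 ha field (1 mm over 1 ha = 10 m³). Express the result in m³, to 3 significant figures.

ET₀ = 0.29 × (0.46 × 14.5 + 8.13) = 0.29 × 14.800 = 4.2920 mm/d
ETc = Kc × ET₀ = 1.00 × 4.2920 = 4.2920 mm/d
Crop demand D = ETc × 7 d = 4.2920 × 7 = 30.044 mm
Pe = 0.59 × 17.3 = 10.207 mm
D − Pe = 30.044 − 10.207 = 19.837 mm
Volume = 19.837 mm × 134.9 ha × 10 = 26760.1 m³

26800 m³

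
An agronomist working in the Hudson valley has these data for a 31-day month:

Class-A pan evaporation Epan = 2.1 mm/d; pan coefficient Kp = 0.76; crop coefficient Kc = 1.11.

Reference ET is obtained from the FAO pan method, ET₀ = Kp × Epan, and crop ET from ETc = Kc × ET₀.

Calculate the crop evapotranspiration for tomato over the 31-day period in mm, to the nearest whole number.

ET₀ = 0.76 × 2.1 = 1.5960 mm/d
ETc = Kc × ET₀ = 1.11 × 1.5960 = 1.7716 mm/d
Over 31 days: 1.7716 × 31 = 54.920 mm

55 mm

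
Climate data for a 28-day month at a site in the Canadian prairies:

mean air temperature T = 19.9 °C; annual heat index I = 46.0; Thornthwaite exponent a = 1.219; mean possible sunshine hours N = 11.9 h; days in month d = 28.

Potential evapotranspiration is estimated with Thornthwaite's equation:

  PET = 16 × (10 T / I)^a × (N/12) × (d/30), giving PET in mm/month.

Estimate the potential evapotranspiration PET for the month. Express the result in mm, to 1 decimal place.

10T/I = 10 × 19.9 / 46.0 = 4.3261
(10T/I)^a = 4.3261^1.219 = 5.9621
Uncorrected PET = 16 × 5.9621 = 95.394 mm
Correction = (N/12)(d/30) = (11.9/12)(28/30) = 0.9256
PET = 95.394 × 0.9256 = 88.297 mm/month

88.3 mm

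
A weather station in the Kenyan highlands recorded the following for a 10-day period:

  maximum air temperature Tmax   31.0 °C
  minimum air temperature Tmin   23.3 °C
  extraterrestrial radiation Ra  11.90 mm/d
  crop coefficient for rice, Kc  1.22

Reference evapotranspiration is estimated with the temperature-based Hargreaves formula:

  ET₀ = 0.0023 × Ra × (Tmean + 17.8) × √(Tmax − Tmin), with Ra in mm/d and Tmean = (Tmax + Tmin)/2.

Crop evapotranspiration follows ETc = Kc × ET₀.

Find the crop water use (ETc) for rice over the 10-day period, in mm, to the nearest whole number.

Tmean = (31.0 + 23.3)/2 = 27.15 °C
ET₀ = 0.0023 × 11.90 × (27.15 + 17.8) × √7.7 = 0.0023 × 11.90 × 44.95 × 2.7749 = 3.4139 mm/d
ETc = Kc × ET₀ = 1.22 × 3.4139 = 4.1650 mm/d
Over 10 days: 4.1650 × 10 = 41.650 mm

42 mm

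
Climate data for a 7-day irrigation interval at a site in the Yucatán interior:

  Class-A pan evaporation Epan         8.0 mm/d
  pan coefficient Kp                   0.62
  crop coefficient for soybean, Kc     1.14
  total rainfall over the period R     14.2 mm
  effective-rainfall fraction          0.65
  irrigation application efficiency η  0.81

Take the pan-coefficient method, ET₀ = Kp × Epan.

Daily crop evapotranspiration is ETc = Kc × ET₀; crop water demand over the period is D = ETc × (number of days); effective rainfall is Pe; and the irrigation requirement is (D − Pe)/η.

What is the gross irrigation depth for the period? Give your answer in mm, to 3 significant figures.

ET₀ = 0.62 × 8.0 = 4.9600 mm/d
ETc = Kc × ET₀ = 1.14 × 4.9600 = 5.6544 mm/d
Crop demand D = ETc × 7 d = 5.6544 × 7 = 39.581 mm
Pe = 0.65 × 14.2 = 9.230 mm
D − Pe = 39.581 − 9.230 = 30.351 mm
Gross irrigation = 30.351 / 0.81 = 37.470 mm

37.5 mm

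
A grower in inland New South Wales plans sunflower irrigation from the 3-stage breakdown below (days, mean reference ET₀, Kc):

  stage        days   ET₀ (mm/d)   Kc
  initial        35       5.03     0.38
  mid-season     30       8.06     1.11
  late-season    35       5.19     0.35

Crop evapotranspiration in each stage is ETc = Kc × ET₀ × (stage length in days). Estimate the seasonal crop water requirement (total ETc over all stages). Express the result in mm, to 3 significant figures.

399 mm

initial: 0.38 × 5.03 × 35 = 66.90 mm
mid-season: 1.11 × 8.06 × 30 = 268.40 mm
late-season: 0.35 × 5.19 × 35 = 63.58 mm
Seasonal total = 398.88 mm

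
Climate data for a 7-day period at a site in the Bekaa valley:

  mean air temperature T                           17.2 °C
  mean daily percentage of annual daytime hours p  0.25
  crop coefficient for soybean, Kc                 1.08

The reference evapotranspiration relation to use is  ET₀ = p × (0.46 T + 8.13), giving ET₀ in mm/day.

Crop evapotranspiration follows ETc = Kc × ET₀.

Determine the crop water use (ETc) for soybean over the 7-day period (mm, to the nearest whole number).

30 mm

ET₀ = 0.25 × (0.46 × 17.2 + 8.13) = 0.25 × 16.042 = 4.0105 mm/d
ETc = Kc × ET₀ = 1.08 × 4.0105 = 4.3313 mm/d
Over 7 days: 4.3313 × 7 = 30.319 mm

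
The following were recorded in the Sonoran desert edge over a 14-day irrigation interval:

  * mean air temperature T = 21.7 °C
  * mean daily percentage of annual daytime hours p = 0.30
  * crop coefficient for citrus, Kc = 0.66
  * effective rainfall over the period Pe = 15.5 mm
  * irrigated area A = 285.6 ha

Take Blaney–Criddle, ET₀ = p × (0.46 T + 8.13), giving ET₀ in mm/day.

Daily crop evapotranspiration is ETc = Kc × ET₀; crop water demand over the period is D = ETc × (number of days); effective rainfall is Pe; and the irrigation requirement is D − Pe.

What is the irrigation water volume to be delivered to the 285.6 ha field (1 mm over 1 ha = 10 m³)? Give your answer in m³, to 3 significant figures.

ET₀ = 0.30 × (0.46 × 21.7 + 8.13) = 0.30 × 18.112 = 5.4336 mm/d
ETc = Kc × ET₀ = 0.66 × 5.4336 = 3.5862 mm/d
Crop demand D = ETc × 14 d = 3.5862 × 14 = 50.207 mm
D − Pe = 50.207 − 15.5 = 34.707 mm
Volume = 34.707 mm × 285.6 ha × 10 = 99123.2 m³

99100 m³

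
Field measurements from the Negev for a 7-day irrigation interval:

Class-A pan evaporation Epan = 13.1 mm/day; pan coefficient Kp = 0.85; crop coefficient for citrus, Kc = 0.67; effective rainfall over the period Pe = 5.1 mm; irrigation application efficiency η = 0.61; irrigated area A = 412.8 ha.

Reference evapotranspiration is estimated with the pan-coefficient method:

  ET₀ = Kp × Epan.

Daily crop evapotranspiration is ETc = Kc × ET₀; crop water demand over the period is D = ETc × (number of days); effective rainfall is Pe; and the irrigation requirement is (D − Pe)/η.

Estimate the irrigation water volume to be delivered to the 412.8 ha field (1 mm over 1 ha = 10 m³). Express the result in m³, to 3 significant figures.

ET₀ = 0.85 × 13.1 = 11.1350 mm/d
ETc = Kc × ET₀ = 0.67 × 11.1350 = 7.4605 mm/d
Crop demand D = ETc × 7 d = 7.4605 × 7 = 52.224 mm
D − Pe = 52.224 − 5.1 = 47.124 mm
Gross irrigation = 47.124 / 0.61 = 77.252 mm
Volume = 77.252 mm × 412.8 ha × 10 = 318896.3 m³

319000 m³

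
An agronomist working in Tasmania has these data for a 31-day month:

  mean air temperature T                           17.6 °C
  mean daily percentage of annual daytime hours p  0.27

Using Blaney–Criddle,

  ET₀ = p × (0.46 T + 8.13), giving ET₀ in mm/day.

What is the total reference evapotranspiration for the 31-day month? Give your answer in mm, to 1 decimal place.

ET₀ = 0.27 × (0.46 × 17.6 + 8.13) = 0.27 × 16.226 = 4.3810 mm/d
Monthly total = 4.3810 × 31 = 135.811 mm

135.8 mm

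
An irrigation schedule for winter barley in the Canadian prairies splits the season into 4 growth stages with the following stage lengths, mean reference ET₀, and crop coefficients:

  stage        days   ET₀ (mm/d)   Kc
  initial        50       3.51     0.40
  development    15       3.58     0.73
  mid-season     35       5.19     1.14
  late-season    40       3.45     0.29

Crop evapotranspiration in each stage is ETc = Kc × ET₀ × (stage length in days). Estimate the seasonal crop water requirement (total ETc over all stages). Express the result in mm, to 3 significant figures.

357 mm

initial: 0.40 × 3.51 × 50 = 70.20 mm
development: 0.73 × 3.58 × 15 = 39.20 mm
mid-season: 1.14 × 5.19 × 35 = 207.08 mm
late-season: 0.29 × 3.45 × 40 = 40.02 mm
Seasonal total = 356.50 mm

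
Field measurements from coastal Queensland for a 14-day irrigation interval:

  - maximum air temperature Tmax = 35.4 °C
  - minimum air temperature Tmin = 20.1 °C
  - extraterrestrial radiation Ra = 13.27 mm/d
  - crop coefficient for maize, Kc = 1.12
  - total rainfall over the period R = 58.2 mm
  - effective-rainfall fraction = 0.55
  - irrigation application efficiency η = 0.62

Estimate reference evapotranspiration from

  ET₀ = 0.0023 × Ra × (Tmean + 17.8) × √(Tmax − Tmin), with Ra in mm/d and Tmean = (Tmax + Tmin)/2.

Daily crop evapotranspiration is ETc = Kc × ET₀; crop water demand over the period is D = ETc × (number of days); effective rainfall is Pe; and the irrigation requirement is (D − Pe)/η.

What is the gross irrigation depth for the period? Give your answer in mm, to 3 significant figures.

Tmean = (35.4 + 20.1)/2 = 27.75 °C
ET₀ = 0.0023 × 13.27 × (27.75 + 17.8) × √15.3 = 0.0023 × 13.27 × 45.55 × 3.9115 = 5.4379 mm/d
ETc = Kc × ET₀ = 1.12 × 5.4379 = 6.0904 mm/d
Crop demand D = ETc × 14 d = 6.0904 × 14 = 85.266 mm
Pe = 0.55 × 58.2 = 32.010 mm
D − Pe = 85.266 − 32.010 = 53.256 mm
Gross irrigation = 53.256 / 0.62 = 85.897 mm

85.9 mm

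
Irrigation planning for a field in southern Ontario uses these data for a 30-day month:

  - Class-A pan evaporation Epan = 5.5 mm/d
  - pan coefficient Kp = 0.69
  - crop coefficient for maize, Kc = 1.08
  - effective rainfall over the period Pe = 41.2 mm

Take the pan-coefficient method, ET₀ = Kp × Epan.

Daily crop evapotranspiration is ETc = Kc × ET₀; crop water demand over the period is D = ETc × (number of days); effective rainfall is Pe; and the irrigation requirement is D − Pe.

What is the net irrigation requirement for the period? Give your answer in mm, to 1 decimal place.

81.8 mm

ET₀ = 0.69 × 5.5 = 3.7950 mm/d
ETc = Kc × ET₀ = 1.08 × 3.7950 = 4.0986 mm/d
Crop demand D = ETc × 30 d = 4.0986 × 30 = 122.958 mm
D − Pe = 122.958 − 41.2 = 81.758 mm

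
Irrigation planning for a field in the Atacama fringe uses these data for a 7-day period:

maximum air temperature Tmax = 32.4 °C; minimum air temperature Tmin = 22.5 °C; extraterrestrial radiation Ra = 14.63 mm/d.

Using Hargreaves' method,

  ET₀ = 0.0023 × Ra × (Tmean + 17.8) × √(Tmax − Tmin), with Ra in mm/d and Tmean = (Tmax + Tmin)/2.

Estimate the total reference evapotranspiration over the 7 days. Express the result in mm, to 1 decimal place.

33.5 mm

Tmean = (32.4 + 22.5)/2 = 27.45 °C
ET₀ = 0.0023 × 14.63 × (27.45 + 17.8) × √9.9 = 0.0023 × 14.63 × 45.25 × 3.1464 = 4.7908 mm/d
Over 7 days: 4.7908 × 7 = 33.536 mm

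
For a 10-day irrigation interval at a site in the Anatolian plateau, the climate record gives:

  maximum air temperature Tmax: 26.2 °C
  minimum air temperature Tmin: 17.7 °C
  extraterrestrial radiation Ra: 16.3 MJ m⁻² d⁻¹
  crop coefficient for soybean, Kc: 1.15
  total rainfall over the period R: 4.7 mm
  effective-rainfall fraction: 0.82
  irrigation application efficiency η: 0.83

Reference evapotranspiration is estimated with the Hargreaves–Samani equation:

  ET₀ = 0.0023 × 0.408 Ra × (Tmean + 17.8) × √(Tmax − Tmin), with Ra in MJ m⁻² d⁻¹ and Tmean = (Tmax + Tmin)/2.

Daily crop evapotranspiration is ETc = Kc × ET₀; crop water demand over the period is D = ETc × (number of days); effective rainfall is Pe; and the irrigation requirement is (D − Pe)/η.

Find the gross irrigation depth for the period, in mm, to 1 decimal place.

Tmean = (26.2 + 17.7)/2 = 21.95 °C
0.408 Ra = 0.408 × 16.3 = 6.6504 mm/d equivalent
ET₀ = 0.0023 × 6.6504 × (21.95 + 17.8) × √8.5 = 0.0023 × 6.6504 × 39.75 × 2.9155 = 1.7727 mm/d
ETc = Kc × ET₀ = 1.15 × 1.7727 = 2.0386 mm/d
Crop demand D = ETc × 10 d = 2.0386 × 10 = 20.386 mm
Pe = 0.82 × 4.7 = 3.854 mm
D − Pe = 20.386 − 3.854 = 16.532 mm
Gross irrigation = 16.532 / 0.83 = 19.918 mm

19.9 mm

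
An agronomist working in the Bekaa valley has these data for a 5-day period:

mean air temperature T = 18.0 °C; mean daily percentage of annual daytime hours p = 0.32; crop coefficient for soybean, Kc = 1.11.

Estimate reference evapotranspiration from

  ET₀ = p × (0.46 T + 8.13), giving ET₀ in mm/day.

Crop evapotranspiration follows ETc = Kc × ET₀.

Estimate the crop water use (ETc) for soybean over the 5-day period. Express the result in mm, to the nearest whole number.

ET₀ = 0.32 × (0.46 × 18.0 + 8.13) = 0.32 × 16.410 = 5.2512 mm/d
ETc = Kc × ET₀ = 1.11 × 5.2512 = 5.8288 mm/d
Over 5 days: 5.8288 × 5 = 29.144 mm

29 mm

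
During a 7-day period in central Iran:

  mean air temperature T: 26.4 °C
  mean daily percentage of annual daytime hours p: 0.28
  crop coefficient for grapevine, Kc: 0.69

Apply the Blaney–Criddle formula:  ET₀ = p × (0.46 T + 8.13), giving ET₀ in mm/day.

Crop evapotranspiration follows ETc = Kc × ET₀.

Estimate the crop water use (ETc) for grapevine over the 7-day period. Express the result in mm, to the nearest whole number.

ET₀ = 0.28 × (0.46 × 26.4 + 8.13) = 0.28 × 20.274 = 5.6767 mm/d
ETc = Kc × ET₀ = 0.69 × 5.6767 = 3.9169 mm/d
Over 7 days: 3.9169 × 7 = 27.418 mm

27 mm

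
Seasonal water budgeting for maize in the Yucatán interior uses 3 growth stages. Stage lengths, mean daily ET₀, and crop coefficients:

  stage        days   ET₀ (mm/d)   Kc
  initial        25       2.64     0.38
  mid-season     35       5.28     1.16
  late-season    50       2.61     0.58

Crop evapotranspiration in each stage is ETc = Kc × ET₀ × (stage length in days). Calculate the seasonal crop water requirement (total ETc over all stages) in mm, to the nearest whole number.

initial: 0.38 × 2.64 × 25 = 25.08 mm
mid-season: 1.16 × 5.28 × 35 = 214.37 mm
late-season: 0.58 × 2.61 × 50 = 75.69 mm
Seasonal total = 315.14 mm

315 mm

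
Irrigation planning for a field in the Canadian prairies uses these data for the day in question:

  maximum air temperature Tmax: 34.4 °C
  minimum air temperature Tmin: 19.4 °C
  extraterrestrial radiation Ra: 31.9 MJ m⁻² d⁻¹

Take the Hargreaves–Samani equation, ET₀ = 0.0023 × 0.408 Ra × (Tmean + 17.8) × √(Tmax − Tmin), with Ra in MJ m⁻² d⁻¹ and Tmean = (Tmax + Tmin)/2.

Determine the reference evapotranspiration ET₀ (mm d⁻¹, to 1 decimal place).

5.2 mm d⁻¹

Tmean = (34.4 + 19.4)/2 = 26.90 °C
0.408 Ra = 0.408 × 31.9 = 13.0152 mm/d equivalent
ET₀ = 0.0023 × 13.0152 × (26.90 + 17.8) × √15.0 = 0.0023 × 13.0152 × 44.70 × 3.8730 = 5.1824 mm/d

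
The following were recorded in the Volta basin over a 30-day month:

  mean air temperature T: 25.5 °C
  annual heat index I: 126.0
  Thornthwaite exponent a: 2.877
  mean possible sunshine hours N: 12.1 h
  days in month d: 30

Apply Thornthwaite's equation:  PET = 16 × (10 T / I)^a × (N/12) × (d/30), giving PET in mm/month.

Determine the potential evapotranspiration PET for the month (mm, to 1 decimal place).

10T/I = 10 × 25.5 / 126.0 = 2.0238
(10T/I)^a = 2.0238^2.877 = 7.6005
Uncorrected PET = 16 × 7.6005 = 121.608 mm
Correction = (N/12)(d/30) = (12.1/12)(30/30) = 1.0083
PET = 121.608 × 1.0083 = 122.617 mm/month

122.6 mm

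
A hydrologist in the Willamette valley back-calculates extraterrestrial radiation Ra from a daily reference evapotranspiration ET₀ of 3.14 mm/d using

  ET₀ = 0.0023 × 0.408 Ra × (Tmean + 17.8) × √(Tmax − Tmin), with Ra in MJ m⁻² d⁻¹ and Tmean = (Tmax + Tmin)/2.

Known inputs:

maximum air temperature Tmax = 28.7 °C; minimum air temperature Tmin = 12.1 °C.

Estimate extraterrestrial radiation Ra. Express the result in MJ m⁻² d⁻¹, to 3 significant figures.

Tmean = (28.7+12.1)/2 = 20.40 °C; ΔT = 16.6
Ra = ET₀ / [0.0023 × 0.408 × (Tmean+17.8) × √ΔT]
   = 3.14 / (0.0023 × 0.408 × 38.20 × 4.0743) = 21.499 MJ m⁻² d⁻¹

21.5 MJ m⁻² d⁻¹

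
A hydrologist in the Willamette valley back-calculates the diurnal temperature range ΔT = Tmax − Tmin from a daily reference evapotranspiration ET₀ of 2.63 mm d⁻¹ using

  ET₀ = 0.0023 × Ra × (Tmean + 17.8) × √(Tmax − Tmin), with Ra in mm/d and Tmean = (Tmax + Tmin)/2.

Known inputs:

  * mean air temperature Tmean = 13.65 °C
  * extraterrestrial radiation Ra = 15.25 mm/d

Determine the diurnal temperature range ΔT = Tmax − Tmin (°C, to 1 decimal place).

5.7 °C

√ΔT = ET₀ / [0.0023 × Ra × (Tmean+17.8)] = 2.63 / (0.0023 × 15.25 × 31.45) = 2.3842
ΔT = 2.3842² = 5.684 °C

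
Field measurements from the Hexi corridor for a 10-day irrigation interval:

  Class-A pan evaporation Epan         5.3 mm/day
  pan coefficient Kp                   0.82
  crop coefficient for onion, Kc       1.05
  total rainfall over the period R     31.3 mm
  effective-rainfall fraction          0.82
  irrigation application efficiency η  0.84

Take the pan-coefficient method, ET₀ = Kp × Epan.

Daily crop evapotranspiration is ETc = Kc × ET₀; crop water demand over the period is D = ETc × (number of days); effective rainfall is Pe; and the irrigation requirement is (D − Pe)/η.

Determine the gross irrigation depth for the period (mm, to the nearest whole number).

ET₀ = 0.82 × 5.3 = 4.3460 mm/d
ETc = Kc × ET₀ = 1.05 × 4.3460 = 4.5633 mm/d
Crop demand D = ETc × 10 d = 4.5633 × 10 = 45.633 mm
Pe = 0.82 × 31.3 = 25.666 mm
D − Pe = 45.633 − 25.666 = 19.967 mm
Gross irrigation = 19.967 / 0.84 = 23.770 mm

24 mm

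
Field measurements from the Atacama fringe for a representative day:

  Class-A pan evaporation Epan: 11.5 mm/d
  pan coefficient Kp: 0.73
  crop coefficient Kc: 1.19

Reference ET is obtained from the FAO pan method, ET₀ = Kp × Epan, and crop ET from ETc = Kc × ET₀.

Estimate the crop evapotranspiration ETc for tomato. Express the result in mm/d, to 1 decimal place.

10.0 mm/d

ET₀ = 0.73 × 11.5 = 8.3950 mm/d
ETc = Kc × ET₀ = 1.19 × 8.3950 = 9.9901 mm/d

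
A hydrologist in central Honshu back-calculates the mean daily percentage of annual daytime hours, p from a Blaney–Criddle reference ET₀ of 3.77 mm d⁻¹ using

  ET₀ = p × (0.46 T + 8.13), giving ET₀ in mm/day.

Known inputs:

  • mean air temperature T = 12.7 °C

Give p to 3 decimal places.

0.270

p = ET₀ / (0.46 T + 8.13) = 3.77 / (0.46 × 12.7 + 8.13) = 3.77 / 13.972 = 0.2698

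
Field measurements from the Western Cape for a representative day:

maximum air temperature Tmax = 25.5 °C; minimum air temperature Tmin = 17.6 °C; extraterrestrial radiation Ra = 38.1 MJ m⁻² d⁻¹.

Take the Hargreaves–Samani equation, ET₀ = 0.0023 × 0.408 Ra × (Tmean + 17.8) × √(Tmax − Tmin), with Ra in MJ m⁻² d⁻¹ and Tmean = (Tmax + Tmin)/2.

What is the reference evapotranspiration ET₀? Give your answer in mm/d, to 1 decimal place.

Tmean = (25.5 + 17.6)/2 = 21.55 °C
0.408 Ra = 0.408 × 38.1 = 15.5448 mm/d equivalent
ET₀ = 0.0023 × 15.5448 × (21.55 + 17.8) × √7.9 = 0.0023 × 15.5448 × 39.35 × 2.8107 = 3.9543 mm/d

4.0 mm/d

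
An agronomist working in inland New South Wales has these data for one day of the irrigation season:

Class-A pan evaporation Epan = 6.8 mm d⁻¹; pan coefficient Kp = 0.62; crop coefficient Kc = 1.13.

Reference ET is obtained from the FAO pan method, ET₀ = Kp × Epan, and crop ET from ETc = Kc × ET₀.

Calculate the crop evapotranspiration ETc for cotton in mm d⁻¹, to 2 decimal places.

4.76 mm d⁻¹

ET₀ = 0.62 × 6.8 = 4.2160 mm/d
ETc = Kc × ET₀ = 1.13 × 4.2160 = 4.7641 mm/d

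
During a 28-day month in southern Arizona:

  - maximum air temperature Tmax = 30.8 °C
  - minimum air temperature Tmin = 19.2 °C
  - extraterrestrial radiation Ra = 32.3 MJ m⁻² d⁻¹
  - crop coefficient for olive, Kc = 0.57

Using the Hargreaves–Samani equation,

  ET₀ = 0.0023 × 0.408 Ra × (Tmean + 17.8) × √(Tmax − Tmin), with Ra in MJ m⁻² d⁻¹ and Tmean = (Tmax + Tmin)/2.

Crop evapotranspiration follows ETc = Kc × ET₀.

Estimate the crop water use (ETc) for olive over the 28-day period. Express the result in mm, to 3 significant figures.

Tmean = (30.8 + 19.2)/2 = 25.00 °C
0.408 Ra = 0.408 × 32.3 = 13.1784 mm/d equivalent
ET₀ = 0.0023 × 13.1784 × (25.00 + 17.8) × √11.6 = 0.0023 × 13.1784 × 42.80 × 3.4059 = 4.4184 mm/d
ETc = Kc × ET₀ = 0.57 × 4.4184 = 2.5185 mm/d
Over 28 days: 2.5185 × 28 = 70.518 mm

70.5 mm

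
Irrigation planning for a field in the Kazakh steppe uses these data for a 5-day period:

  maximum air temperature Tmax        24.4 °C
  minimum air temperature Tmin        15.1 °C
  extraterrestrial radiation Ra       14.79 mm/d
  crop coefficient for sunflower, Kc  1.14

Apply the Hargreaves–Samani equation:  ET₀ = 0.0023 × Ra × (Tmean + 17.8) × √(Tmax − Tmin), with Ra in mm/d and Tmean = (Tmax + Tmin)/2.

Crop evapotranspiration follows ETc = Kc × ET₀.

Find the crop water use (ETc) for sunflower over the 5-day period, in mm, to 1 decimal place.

Tmean = (24.4 + 15.1)/2 = 19.75 °C
ET₀ = 0.0023 × 14.79 × (19.75 + 17.8) × √9.3 = 0.0023 × 14.79 × 37.55 × 3.0496 = 3.8954 mm/d
ETc = Kc × ET₀ = 1.14 × 3.8954 = 4.4408 mm/d
Over 5 days: 4.4408 × 5 = 22.204 mm

22.2 mm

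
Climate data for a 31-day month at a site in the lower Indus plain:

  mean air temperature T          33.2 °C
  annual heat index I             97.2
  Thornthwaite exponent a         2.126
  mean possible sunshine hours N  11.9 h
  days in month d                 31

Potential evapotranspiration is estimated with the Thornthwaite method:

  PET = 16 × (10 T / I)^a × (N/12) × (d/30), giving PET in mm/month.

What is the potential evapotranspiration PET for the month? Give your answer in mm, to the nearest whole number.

223 mm

10T/I = 10 × 33.2 / 97.2 = 3.4156
(10T/I)^a = 3.4156^2.126 = 13.6192
Uncorrected PET = 16 × 13.6192 = 217.907 mm
Correction = (N/12)(d/30) = (11.9/12)(31/30) = 1.0247
PET = 217.907 × 1.0247 = 223.289 mm/month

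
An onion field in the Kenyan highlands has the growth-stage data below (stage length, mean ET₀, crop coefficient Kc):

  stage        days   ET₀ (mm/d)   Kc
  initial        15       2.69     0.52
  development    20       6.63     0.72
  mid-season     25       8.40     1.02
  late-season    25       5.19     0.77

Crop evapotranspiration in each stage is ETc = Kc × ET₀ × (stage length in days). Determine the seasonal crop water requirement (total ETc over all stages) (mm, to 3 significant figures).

initial: 0.52 × 2.69 × 15 = 20.98 mm
development: 0.72 × 6.63 × 20 = 95.47 mm
mid-season: 1.02 × 8.40 × 25 = 214.20 mm
late-season: 0.77 × 5.19 × 25 = 99.91 mm
Seasonal total = 430.56 mm

431 mm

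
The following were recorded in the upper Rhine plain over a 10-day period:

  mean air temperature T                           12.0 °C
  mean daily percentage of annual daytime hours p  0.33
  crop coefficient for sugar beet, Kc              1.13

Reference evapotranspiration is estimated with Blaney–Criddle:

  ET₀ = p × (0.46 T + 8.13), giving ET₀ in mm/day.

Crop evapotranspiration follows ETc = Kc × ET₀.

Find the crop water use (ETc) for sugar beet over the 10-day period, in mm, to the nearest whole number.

51 mm

ET₀ = 0.33 × (0.46 × 12.0 + 8.13) = 0.33 × 13.650 = 4.5045 mm/d
ETc = Kc × ET₀ = 1.13 × 4.5045 = 5.0901 mm/d
Over 10 days: 5.0901 × 10 = 50.901 mm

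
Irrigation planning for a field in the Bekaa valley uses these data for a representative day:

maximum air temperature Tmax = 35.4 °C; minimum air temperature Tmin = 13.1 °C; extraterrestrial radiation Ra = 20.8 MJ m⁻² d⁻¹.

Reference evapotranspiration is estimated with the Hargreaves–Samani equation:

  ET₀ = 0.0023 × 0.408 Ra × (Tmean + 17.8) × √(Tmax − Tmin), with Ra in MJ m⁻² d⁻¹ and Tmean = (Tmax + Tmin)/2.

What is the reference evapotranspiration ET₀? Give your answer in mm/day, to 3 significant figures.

3.88 mm/day

Tmean = (35.4 + 13.1)/2 = 24.25 °C
0.408 Ra = 0.408 × 20.8 = 8.4864 mm/d equivalent
ET₀ = 0.0023 × 8.4864 × (24.25 + 17.8) × √22.3 = 0.0023 × 8.4864 × 42.05 × 4.7223 = 3.8759 mm/d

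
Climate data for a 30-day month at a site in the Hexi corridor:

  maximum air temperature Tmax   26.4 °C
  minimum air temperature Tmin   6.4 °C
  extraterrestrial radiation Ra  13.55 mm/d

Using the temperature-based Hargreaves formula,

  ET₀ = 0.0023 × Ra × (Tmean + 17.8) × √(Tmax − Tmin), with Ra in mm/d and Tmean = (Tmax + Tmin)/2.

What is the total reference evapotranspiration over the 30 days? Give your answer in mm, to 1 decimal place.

Tmean = (26.4 + 6.4)/2 = 16.40 °C
ET₀ = 0.0023 × 13.55 × (16.40 + 17.8) × √20.0 = 0.0023 × 13.55 × 34.20 × 4.4721 = 4.7666 mm/d
Over 30 days: 4.7666 × 30 = 142.998 mm

143.0 mm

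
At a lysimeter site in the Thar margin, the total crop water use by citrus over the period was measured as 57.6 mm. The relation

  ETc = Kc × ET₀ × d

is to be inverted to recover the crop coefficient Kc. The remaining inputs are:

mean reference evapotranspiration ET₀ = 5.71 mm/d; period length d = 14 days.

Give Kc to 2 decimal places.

0.72

ETc = Kc × ET₀ × d  ⇒  Kc = ETc / (ET₀ × d)
Kc = 57.6 / (5.71 × 14) = 57.6 / 79.94 = 0.7205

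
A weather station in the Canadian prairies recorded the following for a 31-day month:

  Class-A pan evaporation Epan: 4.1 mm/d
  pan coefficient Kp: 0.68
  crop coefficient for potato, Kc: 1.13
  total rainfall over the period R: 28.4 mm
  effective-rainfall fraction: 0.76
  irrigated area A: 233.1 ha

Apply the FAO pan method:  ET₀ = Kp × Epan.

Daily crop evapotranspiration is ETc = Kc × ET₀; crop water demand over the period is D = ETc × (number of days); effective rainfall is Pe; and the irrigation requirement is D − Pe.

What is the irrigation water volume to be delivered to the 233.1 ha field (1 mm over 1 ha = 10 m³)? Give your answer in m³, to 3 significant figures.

177000 m³

ET₀ = 0.68 × 4.1 = 2.7880 mm/d
ETc = Kc × ET₀ = 1.13 × 2.7880 = 3.1504 mm/d
Crop demand D = ETc × 31 d = 3.1504 × 31 = 97.662 mm
Pe = 0.76 × 28.4 = 21.584 mm
D − Pe = 97.662 − 21.584 = 76.078 mm
Volume = 76.078 mm × 233.1 ha × 10 = 177337.8 m³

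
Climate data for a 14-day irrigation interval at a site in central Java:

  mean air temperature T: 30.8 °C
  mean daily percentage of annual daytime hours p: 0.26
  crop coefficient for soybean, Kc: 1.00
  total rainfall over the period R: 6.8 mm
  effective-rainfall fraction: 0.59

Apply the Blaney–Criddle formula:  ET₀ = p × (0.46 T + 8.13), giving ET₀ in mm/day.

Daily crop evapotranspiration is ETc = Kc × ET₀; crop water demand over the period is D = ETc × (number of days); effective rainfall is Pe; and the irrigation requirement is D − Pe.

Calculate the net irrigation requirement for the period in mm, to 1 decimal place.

ET₀ = 0.26 × (0.46 × 30.8 + 8.13) = 0.26 × 22.298 = 5.7975 mm/d
ETc = Kc × ET₀ = 1.00 × 5.7975 = 5.7975 mm/d
Crop demand D = ETc × 14 d = 5.7975 × 14 = 81.165 mm
Pe = 0.59 × 6.8 = 4.012 mm
D − Pe = 81.165 − 4.012 = 77.153 mm

77.2 mm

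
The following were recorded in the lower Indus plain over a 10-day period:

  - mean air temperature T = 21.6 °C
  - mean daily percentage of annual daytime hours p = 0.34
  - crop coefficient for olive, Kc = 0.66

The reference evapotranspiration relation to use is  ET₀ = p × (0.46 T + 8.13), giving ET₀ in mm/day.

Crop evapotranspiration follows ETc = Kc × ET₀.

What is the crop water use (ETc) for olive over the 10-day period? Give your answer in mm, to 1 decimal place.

ET₀ = 0.34 × (0.46 × 21.6 + 8.13) = 0.34 × 18.066 = 6.1424 mm/d
ETc = Kc × ET₀ = 0.66 × 6.1424 = 4.0540 mm/d
Over 10 days: 4.0540 × 10 = 40.540 mm

40.5 mm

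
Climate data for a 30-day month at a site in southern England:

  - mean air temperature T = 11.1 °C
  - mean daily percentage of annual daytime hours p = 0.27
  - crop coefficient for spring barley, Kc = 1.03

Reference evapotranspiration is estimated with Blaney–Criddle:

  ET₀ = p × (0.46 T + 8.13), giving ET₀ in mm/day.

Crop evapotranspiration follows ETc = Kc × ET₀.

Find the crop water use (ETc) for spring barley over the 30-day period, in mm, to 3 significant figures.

110 mm

ET₀ = 0.27 × (0.46 × 11.1 + 8.13) = 0.27 × 13.236 = 3.5737 mm/d
ETc = Kc × ET₀ = 1.03 × 3.5737 = 3.6809 mm/d
Over 30 days: 3.6809 × 30 = 110.427 mm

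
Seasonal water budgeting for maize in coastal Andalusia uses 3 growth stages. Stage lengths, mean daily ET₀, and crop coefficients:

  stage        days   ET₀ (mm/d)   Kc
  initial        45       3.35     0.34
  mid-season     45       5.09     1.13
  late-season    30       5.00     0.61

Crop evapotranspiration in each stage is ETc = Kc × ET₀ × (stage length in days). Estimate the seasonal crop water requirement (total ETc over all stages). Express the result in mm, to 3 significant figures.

initial: 0.34 × 3.35 × 45 = 51.26 mm
mid-season: 1.13 × 5.09 × 45 = 258.83 mm
late-season: 0.61 × 5.00 × 30 = 91.50 mm
Seasonal total = 401.59 mm

402 mm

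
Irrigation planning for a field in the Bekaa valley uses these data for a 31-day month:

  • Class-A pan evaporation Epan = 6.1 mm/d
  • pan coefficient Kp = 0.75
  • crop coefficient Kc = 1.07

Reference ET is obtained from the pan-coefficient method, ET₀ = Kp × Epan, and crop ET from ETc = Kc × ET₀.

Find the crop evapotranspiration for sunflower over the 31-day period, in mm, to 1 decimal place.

ET₀ = 0.75 × 6.1 = 4.5750 mm/d
ETc = Kc × ET₀ = 1.07 × 4.5750 = 4.8953 mm/d
Over 31 days: 4.8953 × 31 = 151.754 mm

151.8 mm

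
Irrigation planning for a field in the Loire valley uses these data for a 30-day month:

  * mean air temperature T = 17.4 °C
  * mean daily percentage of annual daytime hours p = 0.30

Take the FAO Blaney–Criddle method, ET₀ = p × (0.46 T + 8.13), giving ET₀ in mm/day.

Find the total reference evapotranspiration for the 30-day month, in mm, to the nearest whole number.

ET₀ = 0.30 × (0.46 × 17.4 + 8.13) = 0.30 × 16.134 = 4.8402 mm/d
Monthly total = 4.8402 × 30 = 145.206 mm

145 mm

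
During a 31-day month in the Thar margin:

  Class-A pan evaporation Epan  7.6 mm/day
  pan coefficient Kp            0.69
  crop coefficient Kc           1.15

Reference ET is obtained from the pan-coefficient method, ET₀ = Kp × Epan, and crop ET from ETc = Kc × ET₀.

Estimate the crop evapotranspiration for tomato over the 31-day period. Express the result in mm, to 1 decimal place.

ET₀ = 0.69 × 7.6 = 5.2440 mm/d
ETc = Kc × ET₀ = 1.15 × 5.2440 = 6.0306 mm/d
Over 31 days: 6.0306 × 31 = 186.949 mm

186.9 mm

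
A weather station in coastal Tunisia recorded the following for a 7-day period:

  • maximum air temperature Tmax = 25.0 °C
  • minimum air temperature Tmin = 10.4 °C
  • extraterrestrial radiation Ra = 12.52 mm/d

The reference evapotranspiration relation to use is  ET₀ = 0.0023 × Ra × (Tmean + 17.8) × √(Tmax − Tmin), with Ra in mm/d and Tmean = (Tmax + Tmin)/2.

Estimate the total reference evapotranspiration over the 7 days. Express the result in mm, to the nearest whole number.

27 mm

Tmean = (25.0 + 10.4)/2 = 17.70 °C
ET₀ = 0.0023 × 12.52 × (17.70 + 17.8) × √14.6 = 0.0023 × 12.52 × 35.50 × 3.8210 = 3.9060 mm/d
Over 7 days: 3.9060 × 7 = 27.342 mm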